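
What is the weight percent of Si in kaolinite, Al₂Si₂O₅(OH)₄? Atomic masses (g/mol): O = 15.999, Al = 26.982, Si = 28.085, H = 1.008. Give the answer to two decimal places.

21.76 weight percent

Formula mass = 2*26.982 + 2*28.085 + 9*15.999 + 4*1.008 = 258.157 g/mol, of which 56.170 g is Si.
So Si makes up 56.170/258.157 = 0.2176 of the mass, i.e. 21.76%.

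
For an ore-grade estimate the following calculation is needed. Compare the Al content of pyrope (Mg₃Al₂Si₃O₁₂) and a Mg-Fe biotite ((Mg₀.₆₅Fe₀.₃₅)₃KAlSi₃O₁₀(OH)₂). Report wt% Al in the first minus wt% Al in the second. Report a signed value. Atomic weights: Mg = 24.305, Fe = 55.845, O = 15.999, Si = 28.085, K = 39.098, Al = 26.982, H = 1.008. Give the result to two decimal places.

7.40 percentage points

M(Mg₃Al₂Si₃O₁₂) = 403.122 g/mol, so wt% Al = 53.964/403.122 × 100 = 13.39%.
M((Mg₀.₆₅Fe₀.₃₅)₃KAlSi₃O₁₀(OH)₂) = 450.371 g/mol, so wt% Al = 26.982/450.371 × 100 = 5.99%.
13.39 − 5.99 = 7.40 pp.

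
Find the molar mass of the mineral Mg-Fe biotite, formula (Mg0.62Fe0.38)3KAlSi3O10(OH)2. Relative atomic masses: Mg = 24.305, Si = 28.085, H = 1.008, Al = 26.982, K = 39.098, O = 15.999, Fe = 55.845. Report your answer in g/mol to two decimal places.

453.21 g/mol

Mg: 1.86 × 24.305 = 45.2073
Fe: 1.14 × 55.845 = 63.6633
K: 1 × 39.098 = 39.0980
Al: 1 × 26.982 = 26.9820
Si: 3 × 28.085 = 84.2550
O: 12 × 15.999 = 191.9880
H: 2 × 1.008 = 2.0160
Summing the contributions gives the formula mass.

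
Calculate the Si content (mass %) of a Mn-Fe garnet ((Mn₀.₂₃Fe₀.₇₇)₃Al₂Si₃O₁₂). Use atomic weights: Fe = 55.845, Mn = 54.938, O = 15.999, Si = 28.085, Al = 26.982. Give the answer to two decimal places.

Formula mass = 0.69·54.938 + 2.31·55.845 + 2·26.982 + 3·28.085 + 12·15.999 = 497.116 g/mol, of which 84.255 g is Si.
So Si makes up 84.255/497.116 = 0.1695 of the mass, i.e. 16.95%.

16.95 mass %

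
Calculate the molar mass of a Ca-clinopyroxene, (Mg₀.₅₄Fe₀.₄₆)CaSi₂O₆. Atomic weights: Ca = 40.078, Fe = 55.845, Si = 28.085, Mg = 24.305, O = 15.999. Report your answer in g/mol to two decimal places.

The formula mass is the sum 0.54×24.305 + 0.46×55.845 + 1×40.078 + 2×28.085 + 6×15.999.

231.06 g/mol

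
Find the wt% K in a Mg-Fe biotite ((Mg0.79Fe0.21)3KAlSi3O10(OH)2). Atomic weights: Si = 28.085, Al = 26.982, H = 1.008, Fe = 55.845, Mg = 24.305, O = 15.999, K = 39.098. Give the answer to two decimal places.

Formula mass = 2.37·24.305 + 0.63·55.845 + 1·39.098 + 1·26.982 + 3·28.085 + 12·15.999 + 2·1.008 = 437.124 g/mol, of which 39.098 g is K.
So K makes up 39.098/437.124 = 0.0894 of the mass, i.e. 8.94%.

8.94 mass %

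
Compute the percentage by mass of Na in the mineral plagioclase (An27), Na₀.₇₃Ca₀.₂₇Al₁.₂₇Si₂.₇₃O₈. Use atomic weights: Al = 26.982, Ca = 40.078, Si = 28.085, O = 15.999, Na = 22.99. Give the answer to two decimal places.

Molar mass of Na₀.₇₃Ca₀.₂₇Al₁.₂₇Si₂.₇₃O₈: 0.73·22.99 + 0.27·40.078 + 1.27·26.982 + 2.73·28.085 + 8·15.999 = 266.535 g/mol.
Mass of Na per formula unit: 0.73 × 22.99 = 16.783 g.
Weight fraction Na = 16.783 / 266.535 = 0.0630.

6.30 mass %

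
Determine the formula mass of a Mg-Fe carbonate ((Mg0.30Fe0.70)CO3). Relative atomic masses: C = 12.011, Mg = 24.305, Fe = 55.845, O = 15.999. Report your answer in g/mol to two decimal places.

The formula mass is the sum 0.30·24.305 + 0.70·55.845 + 1·12.011 + 3·15.999.

106.39 g/mol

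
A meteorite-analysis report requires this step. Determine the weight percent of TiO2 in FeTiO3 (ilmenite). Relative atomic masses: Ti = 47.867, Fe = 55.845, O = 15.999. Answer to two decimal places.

52.64 wt%

Formula mass = 151.709 g/mol.
1 Ti → 1.0000 mol TiO2 per formula unit; M(TiO2) = 79.865, so TiO2 mass = 79.865 g.
79.865/151.709 × 100 = 52.64 wt%.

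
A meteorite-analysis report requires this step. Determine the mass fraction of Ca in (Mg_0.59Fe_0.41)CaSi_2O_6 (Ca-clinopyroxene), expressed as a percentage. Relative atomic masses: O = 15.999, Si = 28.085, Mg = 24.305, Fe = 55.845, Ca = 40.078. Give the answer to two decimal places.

17.46 weight percent

M((Mg_0.59Fe_0.41)CaSi_2O_6) = 229.478 g/mol.
Ca contributes 1 × 40.078 = 40.078 g per mole.
40.078/229.478 = 0.1746 → 17.46%.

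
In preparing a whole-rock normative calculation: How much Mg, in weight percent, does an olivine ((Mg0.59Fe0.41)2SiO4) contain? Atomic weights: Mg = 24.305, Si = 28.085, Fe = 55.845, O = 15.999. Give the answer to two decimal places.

17.22 weight percent

Molar mass of (Mg0.59Fe0.41)2SiO4: 1.18*24.305 + 0.82*55.845 + 1*28.085 + 4*15.999 = 166.554 g/mol.
Mass of Mg per formula unit: 1.18 × 24.305 = 28.680 g.
Weight fraction Mg = 28.680 / 166.554 = 0.1722.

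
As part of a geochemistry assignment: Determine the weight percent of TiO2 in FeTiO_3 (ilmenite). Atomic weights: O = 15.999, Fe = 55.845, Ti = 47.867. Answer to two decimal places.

M(FeTiO_3) = 151.709 g/mol; M(TiO2) = 79.865 g/mol.
Moles TiO2 per formula unit = 1 Ti ÷ 1 = 1.0000.
TiO2 fraction = (1.0000 × 79.865) / 151.709 = 79.865/151.709 = 0.5264.

52.64 wt%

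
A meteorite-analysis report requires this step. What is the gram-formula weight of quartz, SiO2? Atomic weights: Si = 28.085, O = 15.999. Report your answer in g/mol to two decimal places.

60.08 g/mol

Si: 1 × 28.085 = 28.0850
O: 2 × 15.999 = 31.9980
Summing the contributions gives the formula mass.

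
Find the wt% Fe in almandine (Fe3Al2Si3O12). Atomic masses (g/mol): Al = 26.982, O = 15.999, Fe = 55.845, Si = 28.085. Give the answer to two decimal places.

33.66 weight percent

Formula mass = 3*55.845 + 2*26.982 + 3*28.085 + 12*15.999 = 497.742 g/mol, of which 167.535 g is Fe.
So Fe makes up 167.535/497.742 = 0.3366 of the mass, i.e. 33.66%.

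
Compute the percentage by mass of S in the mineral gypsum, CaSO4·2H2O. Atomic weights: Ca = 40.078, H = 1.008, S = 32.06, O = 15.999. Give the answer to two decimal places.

18.62 wt%

Molar mass of CaSO4·2H2O: 1*40.078 + 1*32.06 + 6*15.999 + 4*1.008 = 172.164 g/mol.
Mass of S per formula unit: 1 × 32.06 = 32.060 g.
Weight fraction S = 32.060 / 172.164 = 0.1862.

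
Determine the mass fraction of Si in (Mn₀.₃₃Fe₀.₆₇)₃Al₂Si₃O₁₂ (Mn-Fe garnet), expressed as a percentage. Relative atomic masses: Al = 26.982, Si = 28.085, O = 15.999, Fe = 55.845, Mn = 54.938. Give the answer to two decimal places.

16.96 wt%

M((Mn₀.₃₃Fe₀.₆₇)₃Al₂Si₃O₁₂) = 496.844 g/mol.
Si contributes 3 × 28.085 = 84.255 g per mole.
84.255/496.844 = 0.1696 → 16.96%.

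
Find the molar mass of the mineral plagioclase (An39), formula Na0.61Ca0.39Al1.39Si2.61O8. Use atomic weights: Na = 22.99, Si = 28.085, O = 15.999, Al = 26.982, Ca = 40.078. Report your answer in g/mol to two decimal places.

The formula mass is the sum 0.61(22.99) + 0.39(40.078) + 1.39(26.982) + 2.61(28.085) + 8(15.999).

268.45 g/mol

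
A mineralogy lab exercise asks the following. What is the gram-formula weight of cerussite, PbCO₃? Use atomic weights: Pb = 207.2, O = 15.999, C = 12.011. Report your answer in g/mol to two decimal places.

M = 1*207.2 + 1*12.011 + 3*15.999

267.21 g/mol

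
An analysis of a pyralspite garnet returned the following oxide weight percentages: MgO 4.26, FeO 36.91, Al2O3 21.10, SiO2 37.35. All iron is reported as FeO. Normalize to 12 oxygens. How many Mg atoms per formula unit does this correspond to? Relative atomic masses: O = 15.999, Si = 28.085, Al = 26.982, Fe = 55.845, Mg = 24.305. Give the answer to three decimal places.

0.511 Mg apfu

MgO (M=40.304): mol = 0.10570; Mg = 0.10570, O = 0.10570.
FeO (M=71.844): mol = 0.51375; Fe = 0.51375, O = 0.51375.
Al2O3 (M=101.961): mol = 0.20694; Al = 0.41388, O = 0.62082.
SiO2 (M=60.083): mol = 0.62164; Si = 0.62164, O = 1.24328.
ΣO = 2.48355; factor = 12/ΣO = 4.83179.
Mg apfu = 0.10570 × 4.83179 = 0.511.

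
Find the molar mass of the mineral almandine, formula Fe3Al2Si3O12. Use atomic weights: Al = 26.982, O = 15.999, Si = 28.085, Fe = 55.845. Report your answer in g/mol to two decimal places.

497.74 g/mol

Fe: 3 × 55.845 = 167.5350
Al: 2 × 26.982 = 53.9640
Si: 3 × 28.085 = 84.2550
O: 12 × 15.999 = 191.9880
Summing the contributions gives the formula mass.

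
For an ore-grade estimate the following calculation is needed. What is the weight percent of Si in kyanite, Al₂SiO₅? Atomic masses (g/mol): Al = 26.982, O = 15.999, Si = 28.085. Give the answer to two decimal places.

M(Al₂SiO₅) = 162.044 g/mol.
Si contributes 1 × 28.085 = 28.085 g per mole.
28.085/162.044 = 0.1733 → 17.33%.

17.33 mass %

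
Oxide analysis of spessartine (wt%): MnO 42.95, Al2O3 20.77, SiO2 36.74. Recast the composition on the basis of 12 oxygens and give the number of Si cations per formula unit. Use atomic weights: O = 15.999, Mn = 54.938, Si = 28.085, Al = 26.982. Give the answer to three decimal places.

3.008 Si apfu

MnO: 42.95/70.937 = 0.60547 mol → 0.60547 mol Mn, 0.60547 mol O.
Al2O3: 20.77/101.961 = 0.20371 mol → 0.40742 mol Al, 0.61113 mol O.
SiO2: 36.74/60.083 = 0.61149 mol → 0.61149 mol Si, 1.22298 mol O.
Total oxygen = 2.43958 mol. Normalization factor = 12/2.43958 = 4.91888.
Si per 12 O = 0.61149 × 4.91888 = 3.008.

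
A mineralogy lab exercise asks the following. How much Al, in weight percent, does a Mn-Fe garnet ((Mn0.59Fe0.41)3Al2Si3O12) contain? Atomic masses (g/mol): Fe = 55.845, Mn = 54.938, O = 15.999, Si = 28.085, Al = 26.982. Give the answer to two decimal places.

Formula mass = 1.77×54.938 + 1.23×55.845 + 2×26.982 + 3×28.085 + 12×15.999 = 496.137 g/mol, of which 53.964 g is Al.
So Al makes up 53.964/496.137 = 0.1088 of the mass, i.e. 10.88%.

10.88 weight percent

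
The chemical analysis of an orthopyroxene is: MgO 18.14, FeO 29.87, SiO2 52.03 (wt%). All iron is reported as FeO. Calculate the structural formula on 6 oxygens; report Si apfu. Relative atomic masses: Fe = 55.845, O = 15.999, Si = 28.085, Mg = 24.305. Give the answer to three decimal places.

2.000 Si apfu

18.14 wt% MgO ÷ 40.304 g/mol = 0.45008 mol, giving 0.45008 Mg and 0.45008 O.
29.87 wt% FeO ÷ 71.844 g/mol = 0.41576 mol, giving 0.41576 Fe and 0.41576 O.
52.03 wt% SiO2 ÷ 60.083 g/mol = 0.86597 mol, giving 0.86597 Si and 1.73194 O.
Oxygen sums to 2.59778; scaling by 6/2.59778 = 2.30966 puts the formula on 6 O.
Si: 0.86597 × 2.30966 = 2.000 atoms per formula unit.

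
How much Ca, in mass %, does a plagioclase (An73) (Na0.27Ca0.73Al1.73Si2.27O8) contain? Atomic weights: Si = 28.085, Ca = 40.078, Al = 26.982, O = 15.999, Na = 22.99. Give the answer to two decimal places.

Molar mass of Na0.27Ca0.73Al1.73Si2.27O8: 0.27×22.99 + 0.73×40.078 + 1.73×26.982 + 2.27×28.085 + 8×15.999 = 273.888 g/mol.
Mass of Ca per formula unit: 0.73 × 40.078 = 29.257 g.
Weight fraction Ca = 29.257 / 273.888 = 0.1068.

10.68 mass %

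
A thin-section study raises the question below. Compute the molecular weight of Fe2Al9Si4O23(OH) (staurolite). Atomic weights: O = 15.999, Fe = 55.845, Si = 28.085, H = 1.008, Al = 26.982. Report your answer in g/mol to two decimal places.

851.85 g/mol

M = 2·55.845 + 9·26.982 + 4·28.085 + 24·15.999 + 1·1.008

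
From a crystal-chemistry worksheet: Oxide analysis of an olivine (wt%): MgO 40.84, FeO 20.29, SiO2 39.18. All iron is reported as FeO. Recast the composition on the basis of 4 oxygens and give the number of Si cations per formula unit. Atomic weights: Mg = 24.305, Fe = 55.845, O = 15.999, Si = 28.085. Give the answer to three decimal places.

1.003 Si apfu

MgO: 40.84/40.304 = 1.01330 mol → 1.01330 mol Mg, 1.01330 mol O.
FeO: 20.29/71.844 = 0.28242 mol → 0.28242 mol Fe, 0.28242 mol O.
SiO2: 39.18/60.083 = 0.65210 mol → 0.65210 mol Si, 1.30420 mol O.
Total oxygen = 2.59992 mol. Normalization factor = 4/2.59992 = 1.53851.
Si per 4 O = 0.65210 × 1.53851 = 1.003.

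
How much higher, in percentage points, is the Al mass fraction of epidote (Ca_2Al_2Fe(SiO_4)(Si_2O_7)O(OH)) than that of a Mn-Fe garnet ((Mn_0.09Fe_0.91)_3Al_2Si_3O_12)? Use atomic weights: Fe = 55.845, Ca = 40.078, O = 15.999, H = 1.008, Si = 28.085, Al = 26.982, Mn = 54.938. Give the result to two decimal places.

First mineral: 53.964 g Al in 483.215 g formula = 11.17 wt% Al.
Second mineral: 53.964 g Al in 497.497 g formula = 10.85 wt% Al.
11.17% − 10.85% gives a difference of 0.32 percentage points.

0.32 percentage points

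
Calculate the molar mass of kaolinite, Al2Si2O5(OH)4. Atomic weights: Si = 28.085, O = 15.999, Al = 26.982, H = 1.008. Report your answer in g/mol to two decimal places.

Al: 2 × 26.982 = 53.9640
Si: 2 × 28.085 = 56.1700
O: 9 × 15.999 = 143.9910
H: 4 × 1.008 = 4.0320
Summing the contributions gives the formula mass.

258.16 g/mol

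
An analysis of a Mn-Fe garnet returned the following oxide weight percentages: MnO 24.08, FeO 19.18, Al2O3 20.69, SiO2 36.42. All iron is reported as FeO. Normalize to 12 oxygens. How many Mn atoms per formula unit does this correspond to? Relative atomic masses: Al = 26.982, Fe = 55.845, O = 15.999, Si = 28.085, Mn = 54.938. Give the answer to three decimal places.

MnO: 24.08/70.937 = 0.33946 mol → 0.33946 mol Mn, 0.33946 mol O.
FeO: 19.18/71.844 = 0.26697 mol → 0.26697 mol Fe, 0.26697 mol O.
Al2O3: 20.69/101.961 = 0.20292 mol → 0.40584 mol Al, 0.60876 mol O.
SiO2: 36.42/60.083 = 0.60616 mol → 0.60616 mol Si, 1.21232 mol O.
Total oxygen = 2.42751 mol. Normalization factor = 12/2.42751 = 4.94334.
Mn per 12 O = 0.33946 × 4.94334 = 1.678.

1.678 Mn apfu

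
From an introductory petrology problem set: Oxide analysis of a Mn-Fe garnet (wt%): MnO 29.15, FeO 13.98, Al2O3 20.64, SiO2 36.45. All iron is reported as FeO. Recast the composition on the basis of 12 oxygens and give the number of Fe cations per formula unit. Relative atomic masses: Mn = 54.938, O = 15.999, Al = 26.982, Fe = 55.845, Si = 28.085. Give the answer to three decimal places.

MnO: 29.15/70.937 = 0.41093 mol → 0.41093 mol Mn, 0.41093 mol O.
FeO: 13.98/71.844 = 0.19459 mol → 0.19459 mol Fe, 0.19459 mol O.
Al2O3: 20.64/101.961 = 0.20243 mol → 0.40486 mol Al, 0.60729 mol O.
SiO2: 36.45/60.083 = 0.60666 mol → 0.60666 mol Si, 1.21332 mol O.
Total oxygen = 2.42613 mol. Normalization factor = 12/2.42613 = 4.94615.
Fe per 12 O = 0.19459 × 4.94615 = 0.962.

0.962 Fe apfu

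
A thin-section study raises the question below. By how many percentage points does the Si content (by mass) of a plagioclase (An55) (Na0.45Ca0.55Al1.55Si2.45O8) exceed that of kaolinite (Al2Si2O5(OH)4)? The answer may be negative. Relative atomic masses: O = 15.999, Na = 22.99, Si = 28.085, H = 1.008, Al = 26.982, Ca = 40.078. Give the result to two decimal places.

M(Na0.45Ca0.55Al1.55Si2.45O8) = 271.011 g/mol, so wt% Si = 68.808/271.011 × 100 = 25.39%.
M(Al2Si2O5(OH)4) = 258.157 g/mol, so wt% Si = 56.170/258.157 × 100 = 21.76%.
25.39 − 21.76 = 3.63 pp.

3.63 percentage points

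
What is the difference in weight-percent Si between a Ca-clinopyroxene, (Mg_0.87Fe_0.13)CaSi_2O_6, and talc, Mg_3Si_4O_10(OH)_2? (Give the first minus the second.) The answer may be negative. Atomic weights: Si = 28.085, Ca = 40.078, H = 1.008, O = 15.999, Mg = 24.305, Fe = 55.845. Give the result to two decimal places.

First mineral: 56.170 g Si in 220.647 g formula = 25.46 wt% Si.
Second mineral: 112.340 g Si in 379.259 g formula = 29.62 wt% Si.
25.46% − 29.62% gives a difference of -4.16 percentage points.

-4.16 percentage points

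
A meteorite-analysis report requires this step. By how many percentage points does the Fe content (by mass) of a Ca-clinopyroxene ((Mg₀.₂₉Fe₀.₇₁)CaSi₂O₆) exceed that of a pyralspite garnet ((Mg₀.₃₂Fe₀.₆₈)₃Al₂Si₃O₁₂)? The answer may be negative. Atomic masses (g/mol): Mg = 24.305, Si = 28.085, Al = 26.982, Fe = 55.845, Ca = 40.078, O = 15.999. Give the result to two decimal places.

-7.78 percentage points

First mineral: 39.650 g Fe in 238.940 g formula = 16.59 wt% Fe.
Second mineral: 113.924 g Fe in 467.464 g formula = 24.37 wt% Fe.
16.59% − 24.37% gives a difference of -7.78 percentage points.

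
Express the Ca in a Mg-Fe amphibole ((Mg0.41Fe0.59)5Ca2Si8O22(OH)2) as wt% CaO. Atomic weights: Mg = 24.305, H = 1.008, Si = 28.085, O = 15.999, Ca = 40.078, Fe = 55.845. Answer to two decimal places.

12.39 wt%

M((Mg0.41Fe0.59)5Ca2Si8O22(OH)2) = 905.396 g/mol; M(CaO) = 56.077 g/mol.
Moles CaO per formula unit = 2 Ca ÷ 1 = 2.0000.
CaO fraction = (2.0000 × 56.077) / 905.396 = 112.154/905.396 = 0.1239.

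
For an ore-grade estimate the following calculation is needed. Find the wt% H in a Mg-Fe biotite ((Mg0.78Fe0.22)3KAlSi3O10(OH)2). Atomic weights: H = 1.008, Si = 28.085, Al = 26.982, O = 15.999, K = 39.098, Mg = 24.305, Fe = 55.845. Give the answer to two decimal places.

0.46 mass %

Molar mass of (Mg0.78Fe0.22)3KAlSi3O10(OH)2: 2.34×24.305 + 0.66×55.845 + 1×39.098 + 1×26.982 + 3×28.085 + 12×15.999 + 2×1.008 = 438.070 g/mol.
Mass of H per formula unit: 2 × 1.008 = 2.016 g.
Weight fraction H = 2.016 / 438.070 = 0.0046.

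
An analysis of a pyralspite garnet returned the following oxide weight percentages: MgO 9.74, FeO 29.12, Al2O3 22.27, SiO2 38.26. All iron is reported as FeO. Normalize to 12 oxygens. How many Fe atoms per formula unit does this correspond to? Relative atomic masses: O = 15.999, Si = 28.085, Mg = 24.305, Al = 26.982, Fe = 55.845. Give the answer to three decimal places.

1.888 Fe apfu

MgO (M=40.304): mol = 0.24166; Mg = 0.24166, O = 0.24166.
FeO (M=71.844): mol = 0.40532; Fe = 0.40532, O = 0.40532.
Al2O3 (M=101.961): mol = 0.21842; Al = 0.43684, O = 0.65526.
SiO2 (M=60.083): mol = 0.63679; Si = 0.63679, O = 1.27358.
ΣO = 2.57582; factor = 12/ΣO = 4.65871.
Fe apfu = 0.40532 × 4.65871 = 1.888.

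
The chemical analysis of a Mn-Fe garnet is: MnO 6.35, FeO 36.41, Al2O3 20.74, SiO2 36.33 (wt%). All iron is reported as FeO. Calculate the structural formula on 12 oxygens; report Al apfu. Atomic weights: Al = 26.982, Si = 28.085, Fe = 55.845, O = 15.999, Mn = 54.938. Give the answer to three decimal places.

2.021 Al apfu

6.35 wt% MnO ÷ 70.937 g/mol = 0.08952 mol, giving 0.08952 Mn and 0.08952 O.
36.41 wt% FeO ÷ 71.844 g/mol = 0.50679 mol, giving 0.50679 Fe and 0.50679 O.
20.74 wt% Al2O3 ÷ 101.961 g/mol = 0.20341 mol, giving 0.40682 Al and 0.61023 O.
36.33 wt% SiO2 ÷ 60.083 g/mol = 0.60466 mol, giving 0.60466 Si and 1.20932 O.
Oxygen sums to 2.41586; scaling by 12/2.41586 = 4.96718 puts the formula on 12 O.
Al: 0.40682 × 4.96718 = 2.021 atoms per formula unit.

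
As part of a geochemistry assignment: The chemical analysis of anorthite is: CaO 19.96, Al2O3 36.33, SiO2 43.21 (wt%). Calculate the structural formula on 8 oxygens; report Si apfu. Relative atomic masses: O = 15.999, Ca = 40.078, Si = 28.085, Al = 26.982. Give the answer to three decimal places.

CaO: 19.96/56.077 = 0.35594 mol → 0.35594 mol Ca, 0.35594 mol O.
Al2O3: 36.33/101.961 = 0.35631 mol → 0.71262 mol Al, 1.06893 mol O.
SiO2: 43.21/60.083 = 0.71917 mol → 0.71917 mol Si, 1.43834 mol O.
Total oxygen = 2.86321 mol. Normalization factor = 8/2.86321 = 2.79407.
Si per 8 O = 0.71917 × 2.79407 = 2.009.

2.009 Si apfu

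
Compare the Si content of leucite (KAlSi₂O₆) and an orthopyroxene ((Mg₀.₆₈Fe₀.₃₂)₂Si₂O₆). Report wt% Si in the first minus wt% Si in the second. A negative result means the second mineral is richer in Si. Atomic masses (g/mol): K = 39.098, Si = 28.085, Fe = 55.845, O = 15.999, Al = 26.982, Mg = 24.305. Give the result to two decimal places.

0.32 percentage points

M(KAlSi₂O₆) = 218.244 g/mol, so wt% Si = 56.170/218.244 × 100 = 25.74%.
M((Mg₀.₆₈Fe₀.₃₂)₂Si₂O₆) = 220.960 g/mol, so wt% Si = 56.170/220.960 × 100 = 25.42%.
25.74 − 25.42 = 0.32 pp.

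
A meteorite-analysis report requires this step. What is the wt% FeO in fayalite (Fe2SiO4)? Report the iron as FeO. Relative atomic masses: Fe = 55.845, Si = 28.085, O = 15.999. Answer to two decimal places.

M(Fe2SiO4) = 203.771 g/mol; M(FeO) = 71.844 g/mol.
Moles FeO per formula unit = 2 Fe ÷ 1 = 2.0000.
FeO fraction = (2.0000 × 71.844) / 203.771 = 143.688/203.771 = 0.7051.

70.51 wt%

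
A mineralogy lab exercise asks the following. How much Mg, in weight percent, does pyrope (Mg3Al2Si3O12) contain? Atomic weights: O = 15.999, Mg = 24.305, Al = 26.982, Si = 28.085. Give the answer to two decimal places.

Formula mass = 3×24.305 + 2×26.982 + 3×28.085 + 12×15.999 = 403.122 g/mol, of which 72.915 g is Mg.
So Mg makes up 72.915/403.122 = 0.1809 of the mass, i.e. 18.09%.

18.09 weight percent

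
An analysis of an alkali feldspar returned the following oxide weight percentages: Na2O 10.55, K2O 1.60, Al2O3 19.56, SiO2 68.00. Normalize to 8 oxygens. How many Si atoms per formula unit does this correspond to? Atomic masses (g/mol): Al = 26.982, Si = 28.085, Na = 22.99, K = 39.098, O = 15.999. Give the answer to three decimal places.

2.992 Si apfu

10.55 wt% Na2O ÷ 61.979 g/mol = 0.17022 mol, giving 0.34044 Na and 0.17022 O.
1.60 wt% K2O ÷ 94.195 g/mol = 0.01699 mol, giving 0.03398 K and 0.01699 O.
19.56 wt% Al2O3 ÷ 101.961 g/mol = 0.19184 mol, giving 0.38368 Al and 0.57552 O.
68.00 wt% SiO2 ÷ 60.083 g/mol = 1.13177 mol, giving 1.13177 Si and 2.26354 O.
Oxygen sums to 3.02627; scaling by 8/3.02627 = 2.64352 puts the formula on 8 O.
Si: 1.13177 × 2.64352 = 2.992 atoms per formula unit.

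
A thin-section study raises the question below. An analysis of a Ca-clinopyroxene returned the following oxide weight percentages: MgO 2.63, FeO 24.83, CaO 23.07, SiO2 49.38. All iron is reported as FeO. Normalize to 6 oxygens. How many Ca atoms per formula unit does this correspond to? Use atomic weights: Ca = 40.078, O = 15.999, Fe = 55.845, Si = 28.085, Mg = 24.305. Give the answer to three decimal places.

MgO: 2.63/40.304 = 0.06525 mol → 0.06525 mol Mg, 0.06525 mol O.
FeO: 24.83/71.844 = 0.34561 mol → 0.34561 mol Fe, 0.34561 mol O.
CaO: 23.07/56.077 = 0.41140 mol → 0.41140 mol Ca, 0.41140 mol O.
SiO2: 49.38/60.083 = 0.82186 mol → 0.82186 mol Si, 1.64372 mol O.
Total oxygen = 2.46598 mol. Normalization factor = 6/2.46598 = 2.43311.
Ca per 6 O = 0.41140 × 2.43311 = 1.001.

1.001 Ca apfu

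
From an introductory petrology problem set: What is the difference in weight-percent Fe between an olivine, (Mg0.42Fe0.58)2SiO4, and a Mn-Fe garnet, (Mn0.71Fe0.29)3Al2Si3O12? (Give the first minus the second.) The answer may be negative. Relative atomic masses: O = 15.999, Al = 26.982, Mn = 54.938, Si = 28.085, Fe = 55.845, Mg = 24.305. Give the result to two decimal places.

26.74 percentage points

Fe in (Mg0.42Fe0.58)2SiO4: molar mass 177.277 g/mol; 1.16×55.845 = 64.780 g → 36.54 wt%.
Fe in (Mn0.71Fe0.29)3Al2Si3O12: molar mass 495.810 g/mol; 0.87×55.845 = 48.585 g → 9.80 wt%.
Difference = 36.54 − 9.80 = 26.74 percentage points.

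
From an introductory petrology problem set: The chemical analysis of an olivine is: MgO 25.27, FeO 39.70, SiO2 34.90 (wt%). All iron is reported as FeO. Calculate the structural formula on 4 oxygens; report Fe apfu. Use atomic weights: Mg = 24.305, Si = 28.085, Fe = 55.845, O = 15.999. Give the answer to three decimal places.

25.27 wt% MgO ÷ 40.304 g/mol = 0.62698 mol, giving 0.62698 Mg and 0.62698 O.
39.70 wt% FeO ÷ 71.844 g/mol = 0.55259 mol, giving 0.55259 Fe and 0.55259 O.
34.90 wt% SiO2 ÷ 60.083 g/mol = 0.58086 mol, giving 0.58086 Si and 1.16172 O.
Oxygen sums to 2.34129; scaling by 4/2.34129 = 1.70846 puts the formula on 4 O.
Fe: 0.55259 × 1.70846 = 0.944 atoms per formula unit.

0.944 Fe apfu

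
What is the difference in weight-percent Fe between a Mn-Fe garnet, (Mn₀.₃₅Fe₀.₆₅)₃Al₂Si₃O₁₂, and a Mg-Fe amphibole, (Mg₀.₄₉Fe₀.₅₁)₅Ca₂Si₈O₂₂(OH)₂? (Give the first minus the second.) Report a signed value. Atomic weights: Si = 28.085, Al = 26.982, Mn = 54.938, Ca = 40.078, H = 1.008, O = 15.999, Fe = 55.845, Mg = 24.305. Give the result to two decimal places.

First mineral: 108.898 g Fe in 496.790 g formula = 21.92 wt% Fe.
Second mineral: 142.405 g Fe in 892.780 g formula = 15.95 wt% Fe.
21.92% − 15.95% gives a difference of 5.97 percentage points.

5.97 percentage points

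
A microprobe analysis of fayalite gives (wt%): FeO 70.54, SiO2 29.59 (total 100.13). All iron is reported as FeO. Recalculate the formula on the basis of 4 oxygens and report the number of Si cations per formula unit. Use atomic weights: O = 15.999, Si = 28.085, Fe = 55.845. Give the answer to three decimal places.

1.002 Si apfu

FeO: 70.54/71.844 = 0.98185 mol → 0.98185 mol Fe, 0.98185 mol O.
SiO2: 29.59/60.083 = 0.49249 mol → 0.49249 mol Si, 0.98498 mol O.
Total oxygen = 1.96683 mol. Normalization factor = 4/1.96683 = 2.03373.
Si per 4 O = 0.49249 × 2.03373 = 1.002.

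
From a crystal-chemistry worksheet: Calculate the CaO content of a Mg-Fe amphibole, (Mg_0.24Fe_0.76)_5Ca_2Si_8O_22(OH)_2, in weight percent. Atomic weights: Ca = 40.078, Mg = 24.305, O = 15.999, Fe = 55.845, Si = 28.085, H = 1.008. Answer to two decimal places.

Molar mass of (Mg_0.24Fe_0.76)_5Ca_2Si_8O_22(OH)_2 = 1.20×24.305 + 3.80×55.845 + 2×40.078 + 8×28.085 + 24×15.999 + 2×1.008 = 932.205 g/mol.
Each formula unit contains 2 Ca, equivalent to 2/1 = 2.0000 mol CaO.
M(CaO) = 1×40.078 + 1×15.999 = 56.077 g/mol.
Mass of CaO per formula unit = 2.0000 × 56.077 = 112.154 g.
CaO wt% = 112.154 / 932.205 × 100 = 12.03%.

12.03 wt%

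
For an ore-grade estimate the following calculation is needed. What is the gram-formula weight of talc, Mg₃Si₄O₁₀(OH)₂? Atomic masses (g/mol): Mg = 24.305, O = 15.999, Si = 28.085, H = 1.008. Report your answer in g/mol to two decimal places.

Mg: 3 × 24.305 = 72.9150
Si: 4 × 28.085 = 112.3400
O: 12 × 15.999 = 191.9880
H: 2 × 1.008 = 2.0160
Summing the contributions gives the formula mass.

379.26 g/mol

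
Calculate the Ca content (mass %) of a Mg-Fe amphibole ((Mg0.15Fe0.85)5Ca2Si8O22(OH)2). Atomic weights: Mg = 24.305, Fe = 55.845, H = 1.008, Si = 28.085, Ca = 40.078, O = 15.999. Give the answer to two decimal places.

8.47 mass %

M((Mg0.15Fe0.85)5Ca2Si8O22(OH)2) = 946.398 g/mol.
Ca contributes 2 × 40.078 = 80.156 g per mole.
80.156/946.398 = 0.0847 → 8.47%.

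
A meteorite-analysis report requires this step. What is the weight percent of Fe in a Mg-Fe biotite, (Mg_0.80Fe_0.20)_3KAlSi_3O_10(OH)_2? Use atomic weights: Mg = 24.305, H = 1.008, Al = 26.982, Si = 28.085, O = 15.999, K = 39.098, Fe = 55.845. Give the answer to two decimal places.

Molar mass of (Mg_0.80Fe_0.20)_3KAlSi_3O_10(OH)_2: 2.40×24.305 + 0.60×55.845 + 1×39.098 + 1×26.982 + 3×28.085 + 12×15.999 + 2×1.008 = 436.178 g/mol.
Mass of Fe per formula unit: 0.60 × 55.845 = 33.507 g.
Weight fraction Fe = 33.507 / 436.178 = 0.0768.

7.68 wt%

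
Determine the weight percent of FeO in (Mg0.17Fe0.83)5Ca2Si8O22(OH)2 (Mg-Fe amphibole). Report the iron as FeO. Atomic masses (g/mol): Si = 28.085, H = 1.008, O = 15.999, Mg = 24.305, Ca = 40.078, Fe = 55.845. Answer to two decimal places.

31.61 wt%

Molar mass of (Mg0.17Fe0.83)5Ca2Si8O22(OH)2 = 0.85×24.305 + 4.15×55.845 + 2×40.078 + 8×28.085 + 24×15.999 + 2×1.008 = 943.244 g/mol.
Each formula unit contains 4.15 Fe, equivalent to 4.15/1 = 4.1500 mol FeO.
M(FeO) = 1×55.845 + 1×15.999 = 71.844 g/mol.
Mass of FeO per formula unit = 4.1500 × 71.844 = 298.153 g.
FeO wt% = 298.153 / 943.244 × 100 = 31.61%.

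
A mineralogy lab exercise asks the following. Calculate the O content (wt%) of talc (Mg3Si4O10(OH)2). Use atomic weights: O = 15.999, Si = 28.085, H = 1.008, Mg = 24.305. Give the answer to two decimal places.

Molar mass of Mg3Si4O10(OH)2: 3×24.305 + 4×28.085 + 12×15.999 + 2×1.008 = 379.259 g/mol.
Mass of O per formula unit: 12 × 15.999 = 191.988 g.
Weight fraction O = 191.988 / 379.259 = 0.5062.

50.62 wt%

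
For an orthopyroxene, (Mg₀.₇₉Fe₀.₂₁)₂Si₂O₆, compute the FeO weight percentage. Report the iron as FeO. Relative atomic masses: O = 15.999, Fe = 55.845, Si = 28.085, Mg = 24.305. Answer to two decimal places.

14.10 wt%

M((Mg₀.₇₉Fe₀.₂₁)₂Si₂O₆) = 214.021 g/mol; M(FeO) = 71.844 g/mol.
Moles FeO per formula unit = 0.42 Fe ÷ 1 = 0.4200.
FeO fraction = (0.4200 × 71.844) / 214.021 = 30.174/214.021 = 0.1410.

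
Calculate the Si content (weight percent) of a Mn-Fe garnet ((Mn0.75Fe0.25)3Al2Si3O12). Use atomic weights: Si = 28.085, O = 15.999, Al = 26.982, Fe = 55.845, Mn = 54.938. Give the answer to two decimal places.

M((Mn0.75Fe0.25)3Al2Si3O12) = 495.701 g/mol.
Si contributes 3 × 28.085 = 84.255 g per mole.
84.255/495.701 = 0.1700 → 17.00%.

17.00 weight percent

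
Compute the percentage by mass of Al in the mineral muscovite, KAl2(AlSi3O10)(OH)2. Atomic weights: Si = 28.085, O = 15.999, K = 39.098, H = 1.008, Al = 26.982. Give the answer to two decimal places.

Molar mass of KAl2(AlSi3O10)(OH)2: 1×39.098 + 3×26.982 + 3×28.085 + 12×15.999 + 2×1.008 = 398.303 g/mol.
Mass of Al per formula unit: 3 × 26.982 = 80.946 g.
Weight fraction Al = 80.946 / 398.303 = 0.2032.

20.32 mass %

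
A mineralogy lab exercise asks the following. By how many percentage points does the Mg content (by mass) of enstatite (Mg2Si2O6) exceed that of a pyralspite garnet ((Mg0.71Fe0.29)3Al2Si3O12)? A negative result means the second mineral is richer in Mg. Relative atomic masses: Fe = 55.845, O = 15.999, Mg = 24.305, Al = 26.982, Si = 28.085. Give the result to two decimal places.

Mg in Mg2Si2O6: molar mass 200.774 g/mol; 2×24.305 = 48.610 g → 24.21 wt%.
Mg in (Mg0.71Fe0.29)3Al2Si3O12: molar mass 430.562 g/mol; 2.13×24.305 = 51.770 g → 12.02 wt%.
Difference = 24.21 − 12.02 = 12.19 percentage points.

12.19 percentage points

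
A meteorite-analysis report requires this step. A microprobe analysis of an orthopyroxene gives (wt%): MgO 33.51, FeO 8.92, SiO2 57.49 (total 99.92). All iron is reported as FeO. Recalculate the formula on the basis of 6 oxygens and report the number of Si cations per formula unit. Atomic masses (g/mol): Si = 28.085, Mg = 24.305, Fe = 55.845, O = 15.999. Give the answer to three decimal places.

2.001 Si apfu

MgO (M=40.304): mol = 0.83143; Mg = 0.83143, O = 0.83143.
FeO (M=71.844): mol = 0.12416; Fe = 0.12416, O = 0.12416.
SiO2 (M=60.083): mol = 0.95684; Si = 0.95684, O = 1.91368.
ΣO = 2.86927; factor = 6/ΣO = 2.09112.
Si apfu = 0.95684 × 2.09112 = 2.001.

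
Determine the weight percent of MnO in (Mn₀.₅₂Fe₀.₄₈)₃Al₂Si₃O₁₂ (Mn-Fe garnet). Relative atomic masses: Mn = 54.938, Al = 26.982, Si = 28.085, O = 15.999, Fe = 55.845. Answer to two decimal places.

22.30 wt%

Molar mass of (Mn₀.₅₂Fe₀.₄₈)₃Al₂Si₃O₁₂ = 1.56·54.938 + 1.44·55.845 + 2·26.982 + 3·28.085 + 12·15.999 = 496.327 g/mol.
Each formula unit contains 1.56 Mn, equivalent to 1.56/1 = 1.5600 mol MnO.
M(MnO) = 1×54.938 + 1×15.999 = 70.937 g/mol.
Mass of MnO per formula unit = 1.5600 × 70.937 = 110.662 g.
MnO wt% = 110.662 / 496.327 × 100 = 22.30%.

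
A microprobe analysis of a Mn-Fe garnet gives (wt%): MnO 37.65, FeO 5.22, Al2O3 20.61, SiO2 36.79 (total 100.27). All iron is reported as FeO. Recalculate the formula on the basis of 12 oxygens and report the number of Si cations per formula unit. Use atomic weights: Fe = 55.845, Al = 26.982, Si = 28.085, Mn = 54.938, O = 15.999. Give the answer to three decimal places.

MnO: 37.65/70.937 = 0.53075 mol → 0.53075 mol Mn, 0.53075 mol O.
FeO: 5.22/71.844 = 0.07266 mol → 0.07266 mol Fe, 0.07266 mol O.
Al2O3: 20.61/101.961 = 0.20214 mol → 0.40428 mol Al, 0.60642 mol O.
SiO2: 36.79/60.083 = 0.61232 mol → 0.61232 mol Si, 1.22464 mol O.
Total oxygen = 2.43447 mol. Normalization factor = 12/2.43447 = 4.92920.
Si per 12 O = 0.61232 × 4.92920 = 3.018.

3.018 Si apfu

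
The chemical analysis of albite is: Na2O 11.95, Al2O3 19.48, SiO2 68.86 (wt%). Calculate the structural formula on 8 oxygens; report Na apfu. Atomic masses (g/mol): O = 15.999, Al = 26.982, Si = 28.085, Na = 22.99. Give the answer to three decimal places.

Na2O (M=61.979): mol = 0.19281; Na = 0.38562, O = 0.19281.
Al2O3 (M=101.961): mol = 0.19105; Al = 0.38210, O = 0.57315.
SiO2 (M=60.083): mol = 1.14608; Si = 1.14608, O = 2.29216.
ΣO = 3.05812; factor = 8/ΣO = 2.61599.
Na apfu = 0.38562 × 2.61599 = 1.009.

1.009 Na apfu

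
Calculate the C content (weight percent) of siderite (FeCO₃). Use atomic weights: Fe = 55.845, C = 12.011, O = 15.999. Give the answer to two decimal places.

Molar mass of FeCO₃: 1·55.845 + 1·12.011 + 3·15.999 = 115.853 g/mol.
Mass of C per formula unit: 1 × 12.011 = 12.011 g.
Weight fraction C = 12.011 / 115.853 = 0.1037.

10.37 weight percent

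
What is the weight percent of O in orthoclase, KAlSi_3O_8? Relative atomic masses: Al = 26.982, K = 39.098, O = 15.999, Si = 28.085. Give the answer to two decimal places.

Molar mass of KAlSi_3O_8: 1*39.098 + 1*26.982 + 3*28.085 + 8*15.999 = 278.327 g/mol.
Mass of O per formula unit: 8 × 15.999 = 127.992 g.
Weight fraction O = 127.992 / 278.327 = 0.4599.

45.99 wt%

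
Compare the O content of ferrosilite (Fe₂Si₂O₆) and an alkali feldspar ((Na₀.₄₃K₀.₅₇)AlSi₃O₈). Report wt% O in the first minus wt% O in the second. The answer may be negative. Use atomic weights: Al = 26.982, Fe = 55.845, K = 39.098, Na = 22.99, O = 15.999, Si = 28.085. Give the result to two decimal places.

-10.78 percentage points

M(Fe₂Si₂O₆) = 263.854 g/mol, so wt% O = 95.994/263.854 × 100 = 36.38%.
M((Na₀.₄₃K₀.₅₇)AlSi₃O₈) = 271.401 g/mol, so wt% O = 127.992/271.401 × 100 = 47.16%.
36.38 − 47.16 = -10.78 pp.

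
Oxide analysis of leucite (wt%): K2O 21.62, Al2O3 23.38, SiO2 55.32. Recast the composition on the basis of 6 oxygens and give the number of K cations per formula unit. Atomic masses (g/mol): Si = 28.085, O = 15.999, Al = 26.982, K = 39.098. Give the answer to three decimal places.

21.62 wt% K2O ÷ 94.195 g/mol = 0.22952 mol, giving 0.45904 K and 0.22952 O.
23.38 wt% Al2O3 ÷ 101.961 g/mol = 0.22930 mol, giving 0.45860 Al and 0.68790 O.
55.32 wt% SiO2 ÷ 60.083 g/mol = 0.92073 mol, giving 0.92073 Si and 1.84146 O.
Oxygen sums to 2.75888; scaling by 6/2.75888 = 2.17480 puts the formula on 6 O.
K: 0.45904 × 2.17480 = 0.998 atoms per formula unit.

0.998 K apfu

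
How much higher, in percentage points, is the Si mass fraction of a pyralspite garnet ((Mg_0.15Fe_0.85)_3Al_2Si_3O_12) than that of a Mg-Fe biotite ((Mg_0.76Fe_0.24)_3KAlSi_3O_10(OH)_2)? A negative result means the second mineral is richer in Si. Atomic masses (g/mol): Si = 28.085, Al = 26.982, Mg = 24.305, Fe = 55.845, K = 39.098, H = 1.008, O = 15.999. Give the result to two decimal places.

Si in (Mg_0.15Fe_0.85)_3Al_2Si_3O_12: molar mass 483.549 g/mol; 3×28.085 = 84.255 g → 17.42 wt%.
Si in (Mg_0.76Fe_0.24)_3KAlSi_3O_10(OH)_2: molar mass 439.963 g/mol; 3×28.085 = 84.255 g → 19.15 wt%.
Difference = 17.42 − 19.15 = -1.73 percentage points.

-1.73 percentage points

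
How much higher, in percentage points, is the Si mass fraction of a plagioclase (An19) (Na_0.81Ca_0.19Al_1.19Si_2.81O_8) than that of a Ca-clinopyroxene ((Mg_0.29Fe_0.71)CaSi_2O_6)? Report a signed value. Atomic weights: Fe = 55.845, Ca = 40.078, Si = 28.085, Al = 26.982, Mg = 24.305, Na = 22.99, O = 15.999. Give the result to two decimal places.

M(Na_0.81Ca_0.19Al_1.19Si_2.81O_8) = 265.256 g/mol, so wt% Si = 78.919/265.256 × 100 = 29.75%.
M((Mg_0.29Fe_0.71)CaSi_2O_6) = 238.940 g/mol, so wt% Si = 56.170/238.940 × 100 = 23.51%.
29.75 − 23.51 = 6.24 pp.

6.24 percentage points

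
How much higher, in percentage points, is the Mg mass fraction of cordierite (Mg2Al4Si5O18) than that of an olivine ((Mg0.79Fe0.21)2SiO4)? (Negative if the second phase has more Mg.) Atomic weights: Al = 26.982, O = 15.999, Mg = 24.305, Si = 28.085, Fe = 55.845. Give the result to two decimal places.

First mineral: 48.610 g Mg in 584.945 g formula = 8.31 wt% Mg.
Second mineral: 38.402 g Mg in 153.938 g formula = 24.95 wt% Mg.
8.31% − 24.95% gives a difference of -16.64 percentage points.

-16.64 percentage points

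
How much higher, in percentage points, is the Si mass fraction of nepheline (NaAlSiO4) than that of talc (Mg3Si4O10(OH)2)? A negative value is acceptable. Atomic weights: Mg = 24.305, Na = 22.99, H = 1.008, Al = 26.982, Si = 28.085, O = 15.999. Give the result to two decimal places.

Si in NaAlSiO4: molar mass 142.053 g/mol; 1×28.085 = 28.085 g → 19.77 wt%.
Si in Mg3Si4O10(OH)2: molar mass 379.259 g/mol; 4×28.085 = 112.340 g → 29.62 wt%.
Difference = 19.77 − 29.62 = -9.85 percentage points.

-9.85 percentage points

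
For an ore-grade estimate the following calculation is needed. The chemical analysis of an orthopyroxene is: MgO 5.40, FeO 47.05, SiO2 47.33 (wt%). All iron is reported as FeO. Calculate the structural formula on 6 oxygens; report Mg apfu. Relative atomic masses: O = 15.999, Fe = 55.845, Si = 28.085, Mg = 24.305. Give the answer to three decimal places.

5.40 wt% MgO ÷ 40.304 g/mol = 0.13398 mol, giving 0.13398 Mg and 0.13398 O.
47.05 wt% FeO ÷ 71.844 g/mol = 0.65489 mol, giving 0.65489 Fe and 0.65489 O.
47.33 wt% SiO2 ÷ 60.083 g/mol = 0.78774 mol, giving 0.78774 Si and 1.57548 O.
Oxygen sums to 2.36435; scaling by 6/2.36435 = 2.53770 puts the formula on 6 O.
Mg: 0.13398 × 2.53770 = 0.340 atoms per formula unit.

0.340 Mg apfu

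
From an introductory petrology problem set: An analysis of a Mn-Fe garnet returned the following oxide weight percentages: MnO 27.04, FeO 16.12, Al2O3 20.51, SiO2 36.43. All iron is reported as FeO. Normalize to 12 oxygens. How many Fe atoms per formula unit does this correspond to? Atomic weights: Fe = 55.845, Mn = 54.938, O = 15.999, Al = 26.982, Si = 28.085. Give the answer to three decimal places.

MnO: 27.04/70.937 = 0.38118 mol → 0.38118 mol Mn, 0.38118 mol O.
FeO: 16.12/71.844 = 0.22438 mol → 0.22438 mol Fe, 0.22438 mol O.
Al2O3: 20.51/101.961 = 0.20116 mol → 0.40232 mol Al, 0.60348 mol O.
SiO2: 36.43/60.083 = 0.60633 mol → 0.60633 mol Si, 1.21266 mol O.
Total oxygen = 2.42170 mol. Normalization factor = 12/2.42170 = 4.95520.
Fe per 12 O = 0.22438 × 4.95520 = 1.112.

1.112 Fe apfu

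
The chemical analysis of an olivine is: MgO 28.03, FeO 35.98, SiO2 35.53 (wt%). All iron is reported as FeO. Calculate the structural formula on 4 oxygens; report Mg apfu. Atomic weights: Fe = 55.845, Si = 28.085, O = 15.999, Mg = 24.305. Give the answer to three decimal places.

1.169 Mg apfu

28.03 wt% MgO ÷ 40.304 g/mol = 0.69546 mol, giving 0.69546 Mg and 0.69546 O.
35.98 wt% FeO ÷ 71.844 g/mol = 0.50081 mol, giving 0.50081 Fe and 0.50081 O.
35.53 wt% SiO2 ÷ 60.083 g/mol = 0.59135 mol, giving 0.59135 Si and 1.18270 O.
Oxygen sums to 2.37897; scaling by 4/2.37897 = 1.68140 puts the formula on 4 O.
Mg: 0.69546 × 1.68140 = 1.169 atoms per formula unit.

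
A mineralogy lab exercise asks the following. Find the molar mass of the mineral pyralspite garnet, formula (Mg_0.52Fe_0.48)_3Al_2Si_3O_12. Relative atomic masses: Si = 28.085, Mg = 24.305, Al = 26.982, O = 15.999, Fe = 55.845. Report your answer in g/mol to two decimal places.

M = 1.56×24.305 + 1.44×55.845 + 2×26.982 + 3×28.085 + 12×15.999

448.54 g/mol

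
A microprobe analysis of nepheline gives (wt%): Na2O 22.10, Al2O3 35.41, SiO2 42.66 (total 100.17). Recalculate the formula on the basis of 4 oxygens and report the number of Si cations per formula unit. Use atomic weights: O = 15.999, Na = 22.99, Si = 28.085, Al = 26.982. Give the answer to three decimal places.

1.008 Si apfu

Na2O: 22.10/61.979 = 0.35657 mol → 0.71314 mol Na, 0.35657 mol O.
Al2O3: 35.41/101.961 = 0.34729 mol → 0.69458 mol Al, 1.04187 mol O.
SiO2: 42.66/60.083 = 0.71002 mol → 0.71002 mol Si, 1.42004 mol O.
Total oxygen = 2.81848 mol. Normalization factor = 4/2.81848 = 1.41920.
Si per 4 O = 0.71002 × 1.41920 = 1.008.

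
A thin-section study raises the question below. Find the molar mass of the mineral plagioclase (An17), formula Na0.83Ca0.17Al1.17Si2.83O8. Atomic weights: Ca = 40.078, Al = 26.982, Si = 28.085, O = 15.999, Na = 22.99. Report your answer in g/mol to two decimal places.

264.94 g/mol

M = 0.83×22.99 + 0.17×40.078 + 1.17×26.982 + 2.83×28.085 + 8×15.999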